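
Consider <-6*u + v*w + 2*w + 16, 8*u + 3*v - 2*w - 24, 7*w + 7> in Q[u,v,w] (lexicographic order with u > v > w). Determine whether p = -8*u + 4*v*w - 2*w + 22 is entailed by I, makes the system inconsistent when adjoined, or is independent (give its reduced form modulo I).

First compute the reduced Gröbner basis of I by Buchberger's algorithm.
f_1 = -6*u + v*w + 2*w + 16, LT = u.
f_2 = 8*u + 3*v - 2*w - 24, LT = u.
f_3 = 7*w + 7, LT = w.

S(f_1,f_2): lcm = u. S = -1/6*v*w - 3/8*v - 1/12*w + 1/3.
  reduce S modulo (f_1, f_2, f_3):
  remainder -5/24*v + 5/12 ≠ 0; add h_4 = -5/24*v + 5/12 to the basis.

The other S-polynomials (S(f_1,f_3), S(f_2,f_3), S(f_1,h_4), S(f_2,h_4), S(f_3,h_4)) all reduce to 0 modulo the current basis, so we have a Gröbner basis.
Inter-reduce: drop elements whose leading term is divisible by another's, tail-reduce, and make monic.
Reduced Gröbner basis: {u - 2, v - 2, w + 1}.
Label its elements g_1 = u - 2, g_2 = v - 2, g_3 = w + 1.

Reduce p = -8*u + 4*v*w - 2*w + 22 modulo G:
  leading term u: subtract (-8)·g_1 from -8*u + 4*v*w - 2*w + 22 → 4*v*w - 2*w + 6
  leading term v*w: subtract (4*w)·g_2 from 4*v*w - 2*w + 6 → 6*w + 6
  leading term w: subtract (6)·g_3 from 6*w + 6 → 0
  normal form = 0.
Since the normal form is 0, p ∈ I.

The remainder on division by a Gröbner basis is unique — it is the normal form.

-8*u + 4*v*w - 2*w + 22 lies in I (it reduces to 0).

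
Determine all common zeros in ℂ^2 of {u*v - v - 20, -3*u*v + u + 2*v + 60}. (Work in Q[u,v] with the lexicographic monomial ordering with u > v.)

Compute a lex Gröbner basis by Buchberger's algorithm.
f_1 = u*v - v - 20, LT = u*v.
f_2 = -3*u*v + u + 2*v + 60, LT = u*v.

S(f_1,f_2): lcm = u*v. S = 1/3*u - 1/3*v.
  leading term u: no divisor's leading term divides it; move 1/3*u to the remainder.
  leading term v: no divisor's leading term divides it; move -1/3*v to the remainder.
  remainder 1/3*u - 1/3*v ≠ 0; add h_3 = 1/3*u - 1/3*v to the basis.

S(f_1,h_3): lcm = u*v. S = v**2 - v - 20.
  leading term v**2: no divisor's leading term divides it; move v**2 to the remainder.
  leading term v: no divisor's leading term divides it; move -v to the remainder.
  leading term 1: no divisor's leading term divides it; move -20 to the remainder.
  remainder v**2 - v - 20 ≠ 0; add h_4 = v**2 - v - 20 to the basis.

S(f_2,h_3): lcm = u*v. S = -1/3*u + v**2 - 2/3*v - 20.
  leading term u: subtract (-1)·h_3 from -1/3*u + v**2 - 2/3*v - 20 → v**2 - v - 20
  leading term v**2: subtract (1)·h_4 from v**2 - v - 20 → 0
  remainder 0.

S(f_1,h_4): lcm = u*v**2. S = u*v + 20*u - v**2 - 20*v.
  leading term u*v: subtract (1)·f_1 from u*v + 20*u - v**2 - 20*v → 20*u - v**2 - 19*v + 20
  leading term u: subtract (60)·h_3 from 20*u - v**2 - 19*v + 20 → -v**2 + v + 20
  leading term v**2: subtract (-1)·h_4 from -v**2 + v + 20 → 0
  remainder 0.

S(f_2,h_4): lcm = u*v**2. S = 2/3*u*v + 20*u - 2/3*v**2 - 20*v.
  leading term u*v: subtract (2/3)·f_1 from 2/3*u*v + 20*u - 2/3*v**2 - 20*v → 20*u - 2/3*v**2 - 58/3*v + 40/3
  leading term u: subtract (60)·h_3 from 20*u - 2/3*v**2 - 58/3*v + 40/3 → -2/3*v**2 + 2/3*v + 40/3
  leading term v**2: subtract (-2/3)·h_4 from -2/3*v**2 + 2/3*v + 40/3 → 0
  remainder 0.

S(h_3,h_4): leading monomials are coprime, so the S-polynomial reduces to 0 (Buchberger's first criterion).
Every S-polynomial of the final basis reduces to 0, so we have a Gröbner basis.
Inter-reduce: drop elements whose leading term is divisible by another's, tail-reduce, and make monic.
Reduced Gröbner basis: {u - v, v**2 - v - 20}.

From the last basis element, v**2 - v - 20 = 0, so v takes values in {-4, 5}. Each choice, substituted upward through the basis, yields the corresponding point(s) of the solution set.
  v = -4: the earlier basis element becomes u + 4 = 0, giving u = -4 — point (-4, -4).
  v = 5: the earlier basis element becomes u - 5 = 0, giving u = 5 — point (5, 5).
Substituting each solution back into the original system confirms all equations vanish.

{(-4, -4), (5, 5)}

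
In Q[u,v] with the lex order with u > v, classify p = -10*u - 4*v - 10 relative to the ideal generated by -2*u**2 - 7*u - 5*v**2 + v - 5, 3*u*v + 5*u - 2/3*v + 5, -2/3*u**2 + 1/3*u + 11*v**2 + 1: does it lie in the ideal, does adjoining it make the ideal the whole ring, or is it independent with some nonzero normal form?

First compute the reduced Gröbner basis of I by Buchberger's algorithm.
f_1 = -2*u**2 - 7*u - 5*v**2 + v - 5, LT = u**2.
f_2 = 3*u*v + 5*u - 2/3*v + 5, LT = u*v.
f_3 = -2/3*u**2 + 1/3*u + 11*v**2 + 1, LT = u**2.

S(f_1,f_2): lcm = u**2*v. S = -5/3*u**2 + 67/18*u*v - 5/3*u + 5/2*v**3 - 1/2*v**2 + 5/2*v.
  leading term u**2: subtract (5/6)·f_1 from -5/3*u**2 + 67/18*u*v - 5/3*u + 5/2*v**3 - 1/2*v**2 + 5/2*v → 67/18*u*v + 25/6*u + 5/2*v**3 + 11/3*v**2 + 5/3*v + 25/6
  leading term u*v: subtract (67/54)·f_2 from 67/18*u*v + 25/6*u + 5/2*v**3 + 11/3*v**2 + 5/3*v + 25/6 → -55/27*u + 5/2*v**3 + 11/3*v**2 + 202/81*v - 55/27
  leading term u: no divisor's leading term divides it; move -55/27*u to the remainder.
  leading term v**3: no divisor's leading term divides it; move 5/2*v**3 to the remainder.
  leading term v**2: no divisor's leading term divides it; move 11/3*v**2 to the remainder.
  leading term v: no divisor's leading term divides it; move 202/81*v to the remainder.
  leading term 1: no divisor's leading term divides it; move -55/27 to the remainder.
  remainder -55/27*u + 5/2*v**3 + 11/3*v**2 + 202/81*v - 55/27 ≠ 0; add h_4 = -55/27*u + 5/2*v**3 + 11/3*v**2 + 202/81*v - 55/27 to the basis.

S(f_1,f_3): lcm = u**2. S = 4*u + 19*v**2 - 1/2*v + 4.
  leading term u: subtract (-108/55)·h_4 from 4*u + 19*v**2 - 1/2*v + 4 → 54/11*v**3 + 131/5*v**2 + 1451/330*v
  leading term v**3: no divisor's leading term divides it; move 54/11*v**3 to the remainder.
  leading term v**2: no divisor's leading term divides it; move 131/5*v**2 to the remainder.
  leading term v: no divisor's leading term divides it; move 1451/330*v to the remainder.
  remainder 54/11*v**3 + 131/5*v**2 + 1451/330*v ≠ 0; add h_5 = 54/11*v**3 + 131/5*v**2 + 1451/330*v to the basis.

S(f_2,f_3): lcm = u**2*v. S = 5/3*u**2 + 5/18*u*v + 5/3*u + 33/2*v**3 + 3/2*v.
  leading term u**2: subtract (-5/6)·f_1 from 5/3*u**2 + 5/18*u*v + 5/3*u + 33/2*v**3 + 3/2*v → 5/18*u*v - 25/6*u + 33/2*v**3 - 25/6*v**2 + 7/3*v - 25/6
  leading term u*v: subtract (5/54)·f_2 from 5/18*u*v - 25/6*u + 33/2*v**3 - 25/6*v**2 + 7/3*v - 25/6 → -125/27*u + 33/2*v**3 - 25/6*v**2 + 194/81*v - 125/27
  leading term u: subtract (25/11)·h_4 from -125/27*u + 33/2*v**3 - 25/6*v**2 + 194/81*v - 125/27 → 119/11*v**3 - 25/2*v**2 - 36/11*v
  leading term v**3: subtract (119/54)·h_5 from 119/11*v**3 - 25/2*v**2 - 36/11*v → -9482/135*v**2 - 20999/1620*v
  leading term v**2: no divisor's leading term divides it; move -9482/135*v**2 to the remainder.
  leading term v: no divisor's leading term divides it; move -20999/1620*v to the remainder.
  remainder -9482/135*v**2 - 20999/1620*v ≠ 0; add h_6 = -9482/135*v**2 - 20999/1620*v to the basis.

S(f_2,h_5): lcm = u*v**3. S = -991/270*u*v**2 - 1451/1620*u*v - 2/9*v**3 + 5/3*v**2.
  leading term u*v**2: subtract (-991/810*v)·f_2 from -991/270*u*v**2 - 1451/1620*u*v - 2/9*v**3 + 5/3*v**2 → 8459/1620*u*v - 2/9*v**3 + 1034/1215*v**2 + 991/162*v
  leading term u*v: subtract (8459/4860)·f_2 from 8459/1620*u*v - 2/9*v**3 + 1034/1215*v**2 + 991/162*v → -8459/972*u - 2/9*v**3 + 1034/1215*v**2 + 26527/3645*v - 8459/972
  leading term u: subtract (769/180)·h_4 from -8459/972*u - 2/9*v**3 + 1034/1215*v**2 + 26527/3645*v - 8459/972 → -785/72*v**3 - 14399/972*v**2 - 547/162*v
  leading term v**3: subtract (-8635/3888)·h_5 from -785/72*v**3 - 14399/972*v**2 - 547/162*v → 168641/3888*v**2 + 149039/23328*v
  leading term v**2: subtract (-76655/124128)·h_6 from 168641/3888*v**2 + 149039/23328*v → -64992433/40217472*v
  leading term v: no divisor's leading term divides it; move -64992433/40217472*v to the remainder.
  remainder -64992433/40217472*v ≠ 0; add h_7 = -64992433/40217472*v to the basis.

The other S-polynomials (S(f_1,h_4), S(f_2,h_4), S(f_3,h_4), S(f_1,h_5), S(f_3,h_5), S(h_4,h_5), S(f_1,h_6), S(f_2,h_6), S(f_3,h_6), S(h_4,h_6), S(h_5,h_6), S(f_1,h_7), S(f_2,h_7), S(f_3,h_7), S(h_4,h_7), S(h_5,h_7), S(h_6,h_7)) all reduce to 0 modulo the current basis, so we have a Gröbner basis.
Inter-reduce: drop elements whose leading term is divisible by another's, tail-reduce, and make monic.
Reduced Gröbner basis: {u + 1, v}.
Label its elements g_1 = u + 1, g_2 = v.

Reduce p = -10*u - 4*v - 10 modulo G:
  leading term u: subtract (-10)·g_1 from -10*u - 4*v - 10 → -4*v
  leading term v: subtract (-4)·g_2 from -4*v → 0
  normal form = 0.
Since the normal form is 0, p ∈ I.

-10*u - 4*v - 10 lies in I (it reduces to 0).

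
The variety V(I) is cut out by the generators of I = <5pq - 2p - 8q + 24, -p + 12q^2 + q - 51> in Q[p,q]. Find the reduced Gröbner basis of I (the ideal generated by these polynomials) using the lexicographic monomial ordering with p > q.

G = {p - 12q^2 - q + 51, q^3 - 19/60q^2 - 53/12q + 21/10}

f_1 = 5pq - 2p - 8q + 24, LT = pq.
f_2 = -p + 12q^2 + q - 51, LT = p.

S(f_1,f_2): lcm = pq. S = -2/5p + 12q^3 + q^2 - 263/5q + 24/5.
  reduce S modulo (f_1, f_2):
  remainder 12q^3 - 19/5q^2 - 53q + 126/5 ≠ 0; add g_3 = 12q^3 - 19/5q^2 - 53q + 126/5 to the basis.

The other S-polynomials (S(f_1,g_3), S(f_2,g_3)) all reduce to 0 modulo the current basis, so we have a Gröbner basis.
Inter-reduce: drop elements whose leading term is divisible by another's, tail-reduce, and make monic.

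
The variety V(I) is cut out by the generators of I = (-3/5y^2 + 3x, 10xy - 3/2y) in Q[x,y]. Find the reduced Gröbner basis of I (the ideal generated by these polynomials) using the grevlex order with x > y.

f_1 = -3/5y^2 + 3x, LT = y^2.
f_2 = 10xy - 3/2y, LT = xy.

S(f_1,f_2): lcm = xy^2. S = -5x^2 + 3/20y^2.
  leading term x^2: no divisor's leading term divides it; move -5x^2 to the remainder.
  leading term y^2: subtract (-1/4)·f_1 from 3/20y^2 → 3/4x
  leading term x: no divisor's leading term divides it; move 3/4x to the remainder.
  remainder -5x^2 + 3/4x ≠ 0; add g_3 = -5x^2 + 3/4x to the basis.

S(f_1,g_3): leading monomials are coprime, so the S-polynomial reduces to 0 (Buchberger's first criterion).
S(f_2,g_3): lcm = x^2y. S = 0.
  remainder 0.

Every S-polynomial of the final basis reduces to 0, so we have a Gröbner basis.

G = {x^2 - 3/20x, xy - 3/20y, y^2 - 5x}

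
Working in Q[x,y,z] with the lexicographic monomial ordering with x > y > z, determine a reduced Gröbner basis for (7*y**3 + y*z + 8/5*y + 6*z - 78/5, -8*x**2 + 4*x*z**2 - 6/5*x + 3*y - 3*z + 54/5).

f_1 = 7*y**3 + y*z + 8/5*y + 6*z - 78/5, LT = y**3.
f_2 = -8*x**2 + 4*x*z**2 - 6/5*x + 3*y - 3*z + 54/5, LT = x**2.

S(f_1,f_2): leading monomials are coprime, so the S-polynomial reduces to 0 (Buchberger's first criterion).
Every S-polynomial of the final basis reduces to 0, so we have a Gröbner basis.

G = {x**2 - 1/2*x*z**2 + 3/20*x - 3/8*y + 3/8*z - 27/20, y**3 + 1/7*y*z + 8/35*y + 6/7*z - 78/35}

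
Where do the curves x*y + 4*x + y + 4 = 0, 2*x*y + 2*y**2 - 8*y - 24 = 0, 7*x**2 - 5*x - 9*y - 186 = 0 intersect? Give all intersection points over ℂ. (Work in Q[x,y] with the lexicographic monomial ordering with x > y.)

{(5, -4)}

Compute a lex Gröbner basis by Buchberger's algorithm.
f_1 = x*y + 4*x + y + 4, LT = x*y.
f_2 = 2*x*y + 2*y**2 - 8*y - 24, LT = x*y.
f_3 = 7*x**2 - 5*x - 9*y - 186, LT = x**2.

S(f_1,f_2): lcm = x*y. S = 4*x - y**2 + 5*y + 16.
  reduce S modulo (f_1, f_2, f_3):
  remainder 4*x - y**2 + 5*y + 16 ≠ 0; add h_4 = 4*x - y**2 + 5*y + 16 to the basis.

S(f_1,f_3): lcm = x**2*y. S = 4*x**2 + 12/7*x*y + 4*x + 9/7*y**2 + 186/7*y.
  reduce S modulo (f_1, f_2, f_3, h_4):
  remainder 9/7*y**2 + 30*y + 696/7 ≠ 0; add h_5 = 9/7*y**2 + 30*y + 696/7 to the basis.

S(f_2,f_3): lcm = x**2*y. S = x*y**2 - 23/7*x*y - 12*x + 9/7*y**2 + 186/7*y.
  reduce S modulo (f_1, f_2, f_3, h_4, h_5):
  remainder -2063/21*y - 8252/21 ≠ 0; add h_6 = -2063/21*y - 8252/21 to the basis.

The other S-polynomials (S(f_1,h_4), S(f_2,h_4), S(f_3,h_4), S(f_1,h_5), S(f_2,h_5), S(f_3,h_5), S(h_4,h_5), S(f_1,h_6), S(f_2,h_6), S(f_3,h_6), S(h_4,h_6), S(h_5,h_6)) all reduce to 0 modulo the current basis, so we have a Gröbner basis.
Inter-reduce: drop elements whose leading term is divisible by another's, tail-reduce, and make monic.
Reduced Gröbner basis: {x - 5, y + 4}.

A lex Gröbner basis eliminates variables successively. Here y + 4 depends only on y, with roots {-4}; lifting each root through the earlier basis elements recovers the full solutions.
  y = -4: the earlier basis element becomes x - 5 = 0, giving x = 5 — point (5, -4).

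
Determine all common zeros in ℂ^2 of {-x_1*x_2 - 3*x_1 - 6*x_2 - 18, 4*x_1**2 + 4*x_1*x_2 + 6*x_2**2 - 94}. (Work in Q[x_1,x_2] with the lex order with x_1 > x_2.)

Compute a lex Gröbner basis by Buchberger's algorithm.
f_1 = -x_1*x_2 - 3*x_1 - 6*x_2 - 18, LT = x_1*x_2.
f_2 = 4*x_1**2 + 4*x_1*x_2 + 6*x_2**2 - 94, LT = x_1**2.

S(f_1,f_2): lcm = x_1**2*x_2. S = 3*x_1**2 - x_1*x_2**2 + 6*x_1*x_2 + 18*x_1 - 3/2*x_2**3 + 47/2*x_2.
  leading term x_1**2: subtract (3/4)·f_2 from 3*x_1**2 - x_1*x_2**2 + 6*x_1*x_2 + 18*x_1 - 3/2*x_2**3 + 47/2*x_2 → -x_1*x_2**2 + 3*x_1*x_2 + 18*x_1 - 3/2*x_2**3 - 9/2*x_2**2 + 47/2*x_2 + 141/2
  leading term x_1*x_2**2: subtract (x_2)·f_1 from -x_1*x_2**2 + 3*x_1*x_2 + 18*x_1 - 3/2*x_2**3 - 9/2*x_2**2 + 47/2*x_2 + 141/2 → 6*x_1*x_2 + 18*x_1 - 3/2*x_2**3 + 3/2*x_2**2 + 83/2*x_2 + 141/2
  leading term x_1*x_2: subtract (-6)·f_1 from 6*x_1*x_2 + 18*x_1 - 3/2*x_2**3 + 3/2*x_2**2 + 83/2*x_2 + 141/2 → -3/2*x_2**3 + 3/2*x_2**2 + 11/2*x_2 - 75/2
  leading term x_2**3: no divisor's leading term divides it; move -3/2*x_2**3 to the remainder.
  leading term x_2**2: no divisor's leading term divides it; move 3/2*x_2**2 to the remainder.
  leading term x_2: no divisor's leading term divides it; move 11/2*x_2 to the remainder.
  leading term 1: no divisor's leading term divides it; move -75/2 to the remainder.
  remainder -3/2*x_2**3 + 3/2*x_2**2 + 11/2*x_2 - 75/2 ≠ 0; add h_3 = -3/2*x_2**3 + 3/2*x_2**2 + 11/2*x_2 - 75/2 to the basis.

S(f_1,h_3): lcm = x_1*x_2**3. S = 4*x_1*x_2**2 + 11/3*x_1*x_2 - 25*x_1 + 6*x_2**3 + 18*x_2**2.
  leading term x_1*x_2**2: subtract (-4*x_2)·f_1 from 4*x_1*x_2**2 + 11/3*x_1*x_2 - 25*x_1 + 6*x_2**3 + 18*x_2**2 → -25/3*x_1*x_2 - 25*x_1 + 6*x_2**3 - 6*x_2**2 - 72*x_2
  leading term x_1*x_2: subtract (25/3)·f_1 from -25/3*x_1*x_2 - 25*x_1 + 6*x_2**3 - 6*x_2**2 - 72*x_2 → 6*x_2**3 - 6*x_2**2 - 22*x_2 + 150
  leading term x_2**3: subtract (-4)·h_3 from 6*x_2**3 - 6*x_2**2 - 22*x_2 + 150 → 0
  remainder 0.

S(f_2,h_3): leading monomials are coprime, so the S-polynomial reduces to 0 (Buchberger's first criterion).
Every S-polynomial of the final basis reduces to 0, so we have a Gröbner basis.
Inter-reduce: drop elements whose leading term is divisible by another's, tail-reduce, and make monic.
Reduced Gröbner basis: {x_1**2 - 3*x_1 + 3/2*x_2**2 - 6*x_2 - 83/2, x_1*x_2 + 3*x_1 + 6*x_2 + 18, x_2**3 - x_2**2 - 11/3*x_2 + 25}.

The lex basis is triangular: the last element involves only x_2. Solving x_2**3 - x_2**2 - 11/3*x_2 + 25 = 0 gives x_2 ∈ {-3, 2 - sqrt(39)*I/3, 2 + sqrt(39)*I/3}; substituting each value into the earlier elements determines the remaining variables.
  x_2 = -3: the earlier basis element becomes x_1**2 - 3*x_1 - 10 = 0, giving x_1 = -2, 5 — points (-2, -3), (5, -3).
  x_2 = 2 - sqrt(39)*I/3: the earlier basis elements become x_1**2 - 3*x_1 - 54 = 0; 5*x_1 - sqrt(39)*I*x_1/3 + 30 - 2*sqrt(39)*I = 0, giving x_1 = -6 — point (-6, 2 - sqrt(39)*I/3).
  x_2 = 2 + sqrt(39)*I/3: the earlier basis elements become x_1**2 - 3*x_1 - 54 = 0; 5*x_1 + sqrt(39)*I*x_1/3 + 30 + 2*sqrt(39)*I = 0, giving x_1 = -6 — point (-6, 2 + sqrt(39)*I/3).

{(-2, -3), (5, -3), (-6, 2 - sqrt(39)*I/3), (-6, 2 + sqrt(39)*I/3)}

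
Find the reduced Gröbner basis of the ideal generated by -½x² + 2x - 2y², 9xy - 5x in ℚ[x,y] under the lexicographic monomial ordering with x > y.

G = {x² - 4x + 4y², xy - 5/9x, y³ - 5/9y²}

f_1 = -½x² + 2x - 2y², LT = x².
f_2 = 9xy - 5x, LT = xy.

S(f_1,f_2): lcm = x²y. S = 5/9x² - 4xy + 4y³.
  leading term x²: subtract (-10/9)·f_1 from 5/9x² - 4xy + 4y³ → -4xy + 20/9x + 4y³ - 20/9y²
  leading term xy: subtract (-4/9)·f_2 from -4xy + 20/9x + 4y³ - 20/9y² → 4y³ - 20/9y²
  leading term y³: no divisor's leading term divides it; move 4y³ to the remainder.
  leading term y²: no divisor's leading term divides it; move -20/9y² to the remainder.
  remainder 4y³ - 20/9y² ≠ 0; add g_3 = 4y³ - 20/9y² to the basis.

The other S-polynomials (S(f_1,g_3), S(f_2,g_3)) all reduce to 0 modulo the current basis, so we have a Gröbner basis.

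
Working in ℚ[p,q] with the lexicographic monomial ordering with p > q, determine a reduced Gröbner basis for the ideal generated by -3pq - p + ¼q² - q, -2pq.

The reduced Gröbner basis is the canonical form of the ideal for this ordering.

f_1 = -3pq - p + ¼q² - q, LT = pq.
f_2 = -2pq, LT = pq.

S(f_1,f_2): lcm = pq. S = ⅓p - 1/12q² + ⅓q.
  leading term p: no divisor's leading term divides it; move ⅓p to the remainder.
  leading term q²: no divisor's leading term divides it; move -1/12q² to the remainder.
  leading term q: no divisor's leading term divides it; move ⅓q to the remainder.
  remainder ⅓p - 1/12q² + ⅓q ≠ 0; add g_3 = ⅓p - 1/12q² + ⅓q to the basis.

S(f_1,g_3): lcm = pq. S = ⅓p + ¼q³ - 13/12q² + ⅓q.
  leading term p: subtract (1)·g_3 from ⅓p + ¼q³ - 13/12q² + ⅓q → ¼q³ - q²
  leading term q³: no divisor's leading term divides it; move ¼q³ to the remainder.
  leading term q²: no divisor's leading term divides it; move -q² to the remainder.
  remainder ¼q³ - q² ≠ 0; add g_4 = ¼q³ - q² to the basis.

The other S-polynomials (S(f_2,g_3), S(f_1,g_4), S(f_2,g_4), S(g_3,g_4)) all reduce to 0 modulo the current basis, so we have a Gröbner basis.
Inter-reduce: drop elements whose leading term is divisible by another's, tail-reduce, and make monic.

G = {p - ¼q² + q, q³ - 4q²}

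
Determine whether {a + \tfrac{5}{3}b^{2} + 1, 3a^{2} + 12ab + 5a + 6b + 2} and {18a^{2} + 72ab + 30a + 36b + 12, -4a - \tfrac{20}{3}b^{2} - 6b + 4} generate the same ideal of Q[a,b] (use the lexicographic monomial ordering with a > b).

Two ideals are equal iff their reduced Gröbner bases coincide (the reduced basis is unique for a fixed ordering).
Buchberger on the first generating set:
f_1 = a + \tfrac{5}{3}b^{2} + 1, LT = a.
f_2 = 3a^{2} + 12ab + 5a + 6b + 2, LT = a^{2}.

S(f_1,f_2): lcm = a^{2}. S = \tfrac{5}{3}ab^{2} - 4ab - \tfrac{2}{3}a - 2b - \tfrac{2}{3}.
  leading term ab^{2}: subtract (\tfrac{5}{3}b^{2})·f_1 from \tfrac{5}{3}ab^{2} - 4ab - \tfrac{2}{3}a - 2b - \tfrac{2}{3} → -4ab - \tfrac{2}{3}a - \tfrac{25}{9}b^{4} - \tfrac{5}{3}b^{2} - 2b - \tfrac{2}{3}
  leading term ab: subtract (-4b)·f_1 from -4ab - \tfrac{2}{3}a - \tfrac{25}{9}b^{4} - \tfrac{5}{3}b^{2} - 2b - \tfrac{2}{3} → -\tfrac{2}{3}a - \tfrac{25}{9}b^{4} + \tfrac{20}{3}b^{3} - \tfrac{5}{3}b^{2} + 2b - \tfrac{2}{3}
  leading term a: subtract (-\tfrac{2}{3})·f_1 from -\tfrac{2}{3}a - \tfrac{25}{9}b^{4} + \tfrac{20}{3}b^{3} - \tfrac{5}{3}b^{2} + 2b - \tfrac{2}{3} → -\tfrac{25}{9}b^{4} + \tfrac{20}{3}b^{3} - \tfrac{5}{9}b^{2} + 2b
  leading term b^{4}: no divisor's leading term divides it; move -\tfrac{25}{9}b^{4} to the remainder.
  leading term b^{3}: no divisor's leading term divides it; move \tfrac{20}{3}b^{3} to the remainder.
  leading term b^{2}: no divisor's leading term divides it; move -\tfrac{5}{9}b^{2} to the remainder.
  leading term b: no divisor's leading term divides it; move 2b to the remainder.
  remainder -\tfrac{25}{9}b^{4} + \tfrac{20}{3}b^{3} - \tfrac{5}{9}b^{2} + 2b ≠ 0; add g_3 = -\tfrac{25}{9}b^{4} + \tfrac{20}{3}b^{3} - \tfrac{5}{9}b^{2} + 2b to the basis.

The other S-polynomials (S(f_1,g_3), S(f_2,g_3)) all reduce to 0 modulo the current basis, so we have a Gröbner basis.
Inter-reduce: drop elements whose leading term is divisible by another's, tail-reduce, and make monic.
Reduced Gröbner basis: {a + \tfrac{5}{3}b^{2} + 1, b^{4} - \tfrac{12}{5}b^{3} + \tfrac{1}{5}b^{2} - \tfrac{18}{25}b}.

Buchberger on the second generating set:
h_1 = 18a^{2} + 72ab + 30a + 36b + 12, LT = a^{2}.
h_2 = -4a - \tfrac{20}{3}b^{2} - 6b + 4, LT = a.

S(h_1,h_2): lcm = a^{2}. S = -\tfrac{5}{3}ab^{2} + \tfrac{5}{2}ab + \tfrac{8}{3}a + 2b + \tfrac{2}{3}.
  leading term ab^{2}: subtract (\tfrac{5}{12}b^{2})·h_2 from -\tfrac{5}{3}ab^{2} + \tfrac{5}{2}ab + \tfrac{8}{3}a + 2b + \tfrac{2}{3} → \tfrac{5}{2}ab + \tfrac{8}{3}a + \tfrac{25}{9}b^{4} + \tfrac{5}{2}b^{3} - \tfrac{5}{3}b^{2} + 2b + \tfrac{2}{3}
  leading term ab: subtract (-\tfrac{5}{8}b)·h_2 from \tfrac{5}{2}ab + \tfrac{8}{3}a + \tfrac{25}{9}b^{4} + \tfrac{5}{2}b^{3} - \tfrac{5}{3}b^{2} + 2b + \tfrac{2}{3} → \tfrac{8}{3}a + \tfrac{25}{9}b^{4} - \tfrac{5}{3}b^{3} - \tfrac{65}{12}b^{2} + \tfrac{9}{2}b + \tfrac{2}{3}
  leading term a: subtract (-\tfrac{2}{3})·h_2 from \tfrac{8}{3}a + \tfrac{25}{9}b^{4} - \tfrac{5}{3}b^{3} - \tfrac{65}{12}b^{2} + \tfrac{9}{2}b + \tfrac{2}{3} → \tfrac{25}{9}b^{4} - \tfrac{5}{3}b^{3} - \tfrac{355}{36}b^{2} + \tfrac{1}{2}b + \tfrac{10}{3}
  leading term b^{4}: no divisor's leading term divides it; move \tfrac{25}{9}b^{4} to the remainder.
  leading term b^{3}: no divisor's leading term divides it; move -\tfrac{5}{3}b^{3} to the remainder.
  leading term b^{2}: no divisor's leading term divides it; move -\tfrac{355}{36}b^{2} to the remainder.
  leading term b: no divisor's leading term divides it; move \tfrac{1}{2}b to the remainder.
  leading term 1: no divisor's leading term divides it; move \tfrac{10}{3} to the remainder.
  remainder \tfrac{25}{9}b^{4} - \tfrac{5}{3}b^{3} - \tfrac{355}{36}b^{2} + \tfrac{1}{2}b + \tfrac{10}{3} ≠ 0; add k_3 = \tfrac{25}{9}b^{4} - \tfrac{5}{3}b^{3} - \tfrac{355}{36}b^{2} + \tfrac{1}{2}b + \tfrac{10}{3} to the basis.

The other S-polynomials (S(h_1,k_3), S(h_2,k_3)) all reduce to 0 modulo the current basis, so we have a Gröbner basis.
Inter-reduce: drop elements whose leading term is divisible by another's, tail-reduce, and make monic.
Reduced Gröbner basis: {a + \tfrac{5}{3}b^{2} + \tfrac{3}{2}b - 1, b^{4} - \tfrac{3}{5}b^{3} - \tfrac{71}{20}b^{2} + \tfrac{9}{50}b + \tfrac{6}{5}}.

Since the reduced bases disagree, the two ideals are not the same.

No, the ideals differ.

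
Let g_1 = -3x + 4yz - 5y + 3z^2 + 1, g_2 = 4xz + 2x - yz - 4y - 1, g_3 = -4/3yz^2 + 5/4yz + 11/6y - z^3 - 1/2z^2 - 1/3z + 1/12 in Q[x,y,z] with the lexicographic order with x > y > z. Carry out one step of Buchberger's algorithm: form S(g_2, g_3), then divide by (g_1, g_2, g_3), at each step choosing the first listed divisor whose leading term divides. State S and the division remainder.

lcm(LM(g_2), LM(g_3)) = xyz^2.
S = (lcm/LT(g_2))·g_2 − (lcm/LT(g_3))·g_3 = 23/16xyz + 11/8xy - 3/4xz^3 - 3/8xz^2 - 1/4xz + 1/16x - 1/4y^2z^2 - y^2z - 1/4yz.
Reduce S modulo (g_1, g_2, g_3) in that order:
  leading term xyz: subtract (-23/48yz)·g_1 from 23/16xyz + 11/8xy - 3/4xz^3 - 3/8xz^2 - 1/4xz + 1/16x - 1/4y^2z^2 - y^2z - 1/4yz → 11/8xy - 3/4xz^3 - 3/8xz^2 - 1/4xz + 1/16x + 5/3y^2z^2 - 163/48y^2z + 23/16yz^3 + 11/48yz
  leading term xy: subtract (-11/24y)·g_1 from 11/8xy - 3/4xz^3 - 3/8xz^2 - 1/4xz + 1/16x + 5/3y^2z^2 - 163/48y^2z + 23/16yz^3 + 11/48yz → -3/4xz^3 - 3/8xz^2 - 1/4xz + 1/16x + 5/3y^2z^2 - 25/16y^2z - 55/24y^2 + 23/16yz^3 + 11/8yz^2 + 11/48yz + 11/24y
  leading term xz^3: subtract (1/4z^3)·g_1 from -3/4xz^3 - 3/8xz^2 - 1/4xz + 1/16x + 5/3y^2z^2 - 25/16y^2z - 55/24y^2 + 23/16yz^3 + 11/8yz^2 + 11/48yz + 11/24y → -3/8xz^2 - 1/4xz + 1/16x + 5/3y^2z^2 - 25/16y^2z - 55/24y^2 - yz^4 + 43/16yz^3 + 11/8yz^2 + 11/48yz + 11/24y - 3/4z^5 - 1/4z^3
  leading term xz^2: subtract (1/8z^2)·g_1 from -3/8xz^2 - 1/4xz + 1/16x + 5/3y^2z^2 - 25/16y^2z - 55/24y^2 - yz^4 + 43/16yz^3 + 11/8yz^2 + 11/48yz + 11/24y - 3/4z^5 - 1/4z^3 → -1/4xz + 1/16x + 5/3y^2z^2 - 25/16y^2z - 55/24y^2 - yz^4 + 35/16yz^3 + 2yz^2 + 11/48yz + 11/24y - 3/4z^5 - 3/8z^4 - 1/4z^3 - 1/8z^2
  leading term xz: subtract (1/12z)·g_1 from -1/4xz + 1/16x + 5/3y^2z^2 - 25/16y^2z - 55/24y^2 - yz^4 + 35/16yz^3 + 2yz^2 + 11/48yz + 11/24y - 3/4z^5 - 3/8z^4 - 1/4z^3 - 1/8z^2 → 1/16x + 5/3y^2z^2 - 25/16y^2z - 55/24y^2 - yz^4 + 35/16yz^3 + 5/3yz^2 + 31/48yz + 11/24y - 3/4z^5 - 3/8z^4 - 1/2z^3 - 1/8z^2 - 1/12z
  leading term x: subtract (-1/48)·g_1 from 1/16x + 5/3y^2z^2 - 25/16y^2z - 55/24y^2 - yz^4 + 35/16yz^3 + 5/3yz^2 + 31/48yz + 11/24y - 3/4z^5 - 3/8z^4 - 1/2z^3 - 1/8z^2 - 1/12z → 5/3y^2z^2 - 25/16y^2z - 55/24y^2 - yz^4 + 35/16yz^3 + 5/3yz^2 + 35/48yz + 17/48y - 3/4z^5 - 3/8z^4 - 1/2z^3 - 1/16z^2 - 1/12z + 1/48
  leading term y^2z^2: subtract (-5/4y)·g_3 from 5/3y^2z^2 - 25/16y^2z - 55/24y^2 - yz^4 + 35/16yz^3 + 5/3yz^2 + 35/48yz + 17/48y - 3/4z^5 - 3/8z^4 - 1/2z^3 - 1/16z^2 - 1/12z + 1/48 → -yz^4 + 15/16yz^3 + 25/24yz^2 + 5/16yz + 11/24y - 3/4z^5 - 3/8z^4 - 1/2z^3 - 1/16z^2 - 1/12z + 1/48
  leading term yz^4: subtract (3/4z^2)·g_3 from -yz^4 + 15/16yz^3 + 25/24yz^2 + 5/16yz + 11/24y - 3/4z^5 - 3/8z^4 - 1/2z^3 - 1/16z^2 - 1/12z + 1/48 → -1/3yz^2 + 5/16yz + 11/24y - 1/4z^3 - 1/8z^2 - 1/12z + 1/48
  leading term yz^2: subtract (1/4)·g_3 from -1/3yz^2 + 5/16yz + 11/24y - 1/4z^3 - 1/8z^2 - 1/12z + 1/48 → 0
The remainder is 0, so this S-polynomial contributes no new basis element.

S(g_2, g_3) = 23/16xyz + 11/8xy - 3/4xz^3 - 3/8xz^2 - 1/4xz + 1/16x - 1/4y^2z^2 - y^2z - 1/4yz; remainder on division = 0.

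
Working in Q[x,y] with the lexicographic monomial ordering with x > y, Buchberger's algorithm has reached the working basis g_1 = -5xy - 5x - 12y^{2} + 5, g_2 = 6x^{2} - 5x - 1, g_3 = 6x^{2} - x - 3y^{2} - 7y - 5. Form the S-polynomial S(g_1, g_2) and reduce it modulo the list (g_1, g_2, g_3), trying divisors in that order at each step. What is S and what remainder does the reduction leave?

S(g_1, g_2) = x^{2} + \tfrac{12}{5}xy^{2} + \tfrac{5}{6}xy - x + \tfrac{1}{6}y; remainder on division = \tfrac{7}{5}x - \tfrac{144}{25}y^{3} + \tfrac{94}{25}y^{2} + \tfrac{77}{30}y - \tfrac{7}{5}.

lcm(LM(g_1), LM(g_2)) = x^{2}y.
S = (lcm/LT(g_1))·g_1 − (lcm/LT(g_2))·g_2 = x^{2} + \tfrac{12}{5}xy^{2} + \tfrac{5}{6}xy - x + \tfrac{1}{6}y.
Reduce S modulo (g_1, g_2, g_3) in that order:
  leading term x^{2}: subtract (\tfrac{1}{6})·g_2 from x^{2} + \tfrac{12}{5}xy^{2} + \tfrac{5}{6}xy - x + \tfrac{1}{6}y → \tfrac{12}{5}xy^{2} + \tfrac{5}{6}xy - \tfrac{1}{6}x + \tfrac{1}{6}y + \tfrac{1}{6}
  leading term xy^{2}: subtract (-\tfrac{12}{25}y)·g_1 from \tfrac{12}{5}xy^{2} + \tfrac{5}{6}xy - \tfrac{1}{6}x + \tfrac{1}{6}y + \tfrac{1}{6} → -\tfrac{47}{30}xy - \tfrac{1}{6}x - \tfrac{144}{25}y^{3} + \tfrac{77}{30}y + \tfrac{1}{6}
  leading term xy: subtract (\tfrac{47}{150})·g_1 from -\tfrac{47}{30}xy - \tfrac{1}{6}x - \tfrac{144}{25}y^{3} + \tfrac{77}{30}y + \tfrac{1}{6} → \tfrac{7}{5}x - \tfrac{144}{25}y^{3} + \tfrac{94}{25}y^{2} + \tfrac{77}{30}y - \tfrac{7}{5}
  leading term x: no divisor's leading term divides it; move \tfrac{7}{5}x to the remainder.
  leading term y^{3}: no divisor's leading term divides it; move -\tfrac{144}{25}y^{3} to the remainder.
  leading term y^{2}: no divisor's leading term divides it; move \tfrac{94}{25}y^{2} to the remainder.
  leading term y: no divisor's leading term divides it; move \tfrac{77}{30}y to the remainder.
  leading term 1: no divisor's leading term divides it; move -\tfrac{7}{5} to the remainder.
The remainder \tfrac{7}{5}x - \tfrac{144}{25}y^{3} + \tfrac{94}{25}y^{2} + \tfrac{77}{30}y - \tfrac{7}{5} is nonzero, so it would be added as the next basis element.
This is the inner loop of Buchberger's algorithm — each nonzero remainder becomes a new basis element.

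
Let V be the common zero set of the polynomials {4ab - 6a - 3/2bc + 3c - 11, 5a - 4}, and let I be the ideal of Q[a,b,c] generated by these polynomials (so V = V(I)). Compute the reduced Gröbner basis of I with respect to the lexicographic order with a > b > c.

f_1 = 4ab - 6a - 3/2bc + 3c - 11, LT = ab.
f_2 = 5a - 4, LT = a.

S(f_1,f_2): lcm = ab. S = -3/2a - 3/8bc + 4/5b + 3/4c - 11/4.
  reduce S modulo (f_1, f_2):
  remainder -3/8bc + 4/5b + 3/4c - 79/20 ≠ 0; add g_3 = -3/8bc + 4/5b + 3/4c - 79/20 to the basis.

The other S-polynomials (S(f_1,g_3), S(f_2,g_3)) all reduce to 0 modulo the current basis, so we have a Gröbner basis.
Inter-reduce: drop elements whose leading term is divisible by another's, tail-reduce, and make monic.

G = {a - 4/5, bc - 32/15b - 2c + 158/15}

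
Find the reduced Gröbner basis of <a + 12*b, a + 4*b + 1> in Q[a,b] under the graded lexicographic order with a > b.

Buchberger's algorithm terminates because the ascending chain of leading-term ideals stabilizes.

f_1 = a + 12*b, LT = a.
f_2 = a + 4*b + 1, LT = a.

S(f_1,f_2): lcm = a. S = 8*b - 1.
  leading term b: no divisor's leading term divides it; move 8*b to the remainder.
  leading term 1: no divisor's leading term divides it; move -1 to the remainder.
  remainder 8*b - 1 ≠ 0; add g_3 = 8*b - 1 to the basis.

S(f_1,g_3): leading monomials are coprime, so the S-polynomial reduces to 0 (Buchberger's first criterion).
S(f_2,g_3): leading monomials are coprime, so the S-polynomial reduces to 0 (Buchberger's first criterion).
Every S-polynomial of the final basis reduces to 0, so we have a Gröbner basis.
Inter-reduce: drop elements whose leading term is divisible by another's, tail-reduce, and make monic.

G = {a + 3/2, b - 1/8}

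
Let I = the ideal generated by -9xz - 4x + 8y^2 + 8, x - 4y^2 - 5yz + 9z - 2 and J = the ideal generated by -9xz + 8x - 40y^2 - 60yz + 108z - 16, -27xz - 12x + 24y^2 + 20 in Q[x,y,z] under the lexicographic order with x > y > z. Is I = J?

No, the ideals differ.

Two ideals are equal iff their reduced Gröbner bases coincide (the reduced basis is unique for a fixed ordering).
Buchberger on the first generating set:
f_1 = -9xz - 4x + 8y^2 + 8, LT = xz.
f_2 = x - 4y^2 - 5yz + 9z - 2, LT = x.

S(f_1,f_2): lcm = xz. S = 4/9x + 4y^2z - 8/9y^2 + 5yz^2 - 9z^2 + 2z - 8/9.
  reduce S modulo (f_1, f_2):
  remainder 4y^2z + 8/9y^2 + 5yz^2 + 20/9yz - 9z^2 - 2z ≠ 0; add g_3 = 4y^2z + 8/9y^2 + 5yz^2 + 20/9yz - 9z^2 - 2z to the basis.

The other S-polynomials (S(f_1,g_3), S(f_2,g_3)) all reduce to 0 modulo the current basis, so we have a Gröbner basis.
Inter-reduce: drop elements whose leading term is divisible by another's, tail-reduce, and make monic.
Reduced Gröbner basis: {x - 4y^2 - 5yz + 9z - 2, y^2z + 2/9y^2 + 5/4yz^2 + 5/9yz - 9/4z^2 - 1/2z}.

Buchberger on the second generating set:
h_1 = -9xz + 8x - 40y^2 - 60yz + 108z - 16, LT = xz.
h_2 = -27xz - 12x + 24y^2 + 20, LT = xz.

S(h_1,h_2): lcm = xz. S = -4/3x + 16/3y^2 + 20/3yz - 12z + 68/27.
  reduce S modulo (h_1, h_2):
  remainder -4/3x + 16/3y^2 + 20/3yz - 12z + 68/27 ≠ 0; add k_3 = -4/3x + 16/3y^2 + 20/3yz - 12z + 68/27 to the basis.

S(h_1,k_3): lcm = xz. S = -8/9x + 4y^2z + 40/9y^2 + 5yz^2 + 20/3yz - 9z^2 - 91/9z + 16/9.
  reduce S modulo (h_1, h_2, k_3):
  remainder 4y^2z + 8/9y^2 + 5yz^2 + 20/9yz - 9z^2 - 19/9z + 8/81 ≠ 0; add k_4 = 4y^2z + 8/9y^2 + 5yz^2 + 20/9yz - 9z^2 - 19/9z + 8/81 to the basis.

The other S-polynomials (S(h_2,k_3), S(h_1,k_4), S(h_2,k_4), S(k_3,k_4)) all reduce to 0 modulo the current basis, so we have a Gröbner basis.
Inter-reduce: drop elements whose leading term is divisible by another's, tail-reduce, and make monic.
Reduced Gröbner basis: {x - 4y^2 - 5yz + 9z - 17/9, y^2z + 2/9y^2 + 5/4yz^2 + 5/9yz - 9/4z^2 - 19/36z + 2/81}.

Since the reduced bases disagree, the two ideals are not the same.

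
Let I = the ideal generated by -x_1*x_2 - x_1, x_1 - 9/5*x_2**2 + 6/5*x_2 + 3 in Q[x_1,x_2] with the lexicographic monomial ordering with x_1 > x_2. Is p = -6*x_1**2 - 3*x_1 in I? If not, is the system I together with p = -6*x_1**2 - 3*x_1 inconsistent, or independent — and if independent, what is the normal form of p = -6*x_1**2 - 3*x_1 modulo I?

-6*x_1**2 - 3*x_1 is independent of I; its normal form modulo I is -27/5*x_2**2 + 18/5*x_2 + 9.

First compute the reduced Gröbner basis of I by Buchberger's algorithm.
f_1 = -x_1*x_2 - x_1, LT = x_1*x_2.
f_2 = x_1 - 9/5*x_2**2 + 6/5*x_2 + 3, LT = x_1.

S(f_1,f_2): lcm = x_1*x_2. S = x_1 + 9/5*x_2**3 - 6/5*x_2**2 - 3*x_2.
  reduce S modulo (f_1, f_2):
  remainder 9/5*x_2**3 + 3/5*x_2**2 - 21/5*x_2 - 3 ≠ 0; add h_3 = 9/5*x_2**3 + 3/5*x_2**2 - 21/5*x_2 - 3 to the basis.

The other S-polynomials (S(f_1,h_3), S(f_2,h_3)) all reduce to 0 modulo the current basis, so we have a Gröbner basis.
Inter-reduce: drop elements whose leading term is divisible by another's, tail-reduce, and make monic.
Reduced Gröbner basis: {x_1 - 9/5*x_2**2 + 6/5*x_2 + 3, x_2**3 + 1/3*x_2**2 - 7/3*x_2 - 5/3}.
Label its elements g_1 = x_1 - 9/5*x_2**2 + 6/5*x_2 + 3, g_2 = x_2**3 + 1/3*x_2**2 - 7/3*x_2 - 5/3.

Reduce p = -6*x_1**2 - 3*x_1 modulo G:
  leading term x_1**2: subtract (-6*x_1)·g_1 from -6*x_1**2 - 3*x_1 → -54/5*x_1*x_2**2 + 36/5*x_1*x_2 + 15*x_1
  leading term x_1*x_2**2: subtract (-54/5*x_2**2)·g_1 from -54/5*x_1*x_2**2 + 36/5*x_1*x_2 + 15*x_1 → 36/5*x_1*x_2 + 15*x_1 - 486/25*x_2**4 + 324/25*x_2**3 + 162/5*x_2**2
  leading term x_1*x_2: subtract (36/5*x_2)·g_1 from 36/5*x_1*x_2 + 15*x_1 - 486/25*x_2**4 + 324/25*x_2**3 + 162/5*x_2**2 → 15*x_1 - 486/25*x_2**4 + 648/25*x_2**3 + 594/25*x_2**2 - 108/5*x_2
  leading term x_1: subtract (15)·g_1 from 15*x_1 - 486/25*x_2**4 + 648/25*x_2**3 + 594/25*x_2**2 - 108/5*x_2 → -486/25*x_2**4 + 648/25*x_2**3 + 1269/25*x_2**2 - 198/5*x_2 - 45
  leading term x_2**4: subtract (-486/25*x_2)·g_2 from -486/25*x_2**4 + 648/25*x_2**3 + 1269/25*x_2**2 - 198/5*x_2 - 45 → 162/5*x_2**3 + 27/5*x_2**2 - 72*x_2 - 45
  leading term x_2**3: subtract (162/5)·g_2 from 162/5*x_2**3 + 27/5*x_2**2 - 72*x_2 - 45 → -27/5*x_2**2 + 18/5*x_2 + 9
  leading term x_2**2: no divisor's leading term divides it; move -27/5*x_2**2 to the remainder.
  leading term x_2: no divisor's leading term divides it; move 18/5*x_2 to the remainder.
  leading term 1: no divisor's leading term divides it; move 9 to the remainder.
  normal form = -27/5*x_2**2 + 18/5*x_2 + 9.
The normal form is nonzero, so p ∉ I. Since p minus its normal form lies in I, I + (p) = I + (r) where r = -27/5*x_2**2 + 18/5*x_2 + 9; decide whether this ideal is the whole ring.
Run Buchberger on G together with r (pairs among the g_i already reduce to 0 since G is a Gröbner basis):
g_1 = x_1 - 9/5*x_2**2 + 6/5*x_2 + 3, LT = x_1.
g_2 = x_2**3 + 1/3*x_2**2 - 7/3*x_2 - 5/3, LT = x_2**3.
r = -27/5*x_2**2 + 18/5*x_2 + 9, LT = x_2**2.

The S-polynomials (S(g_1,g_2), S(g_1,r), S(g_2,r)) all reduce to 0 modulo the current basis, so we have a Gröbner basis.
Inter-reduce: drop elements whose leading term is divisible by another's, tail-reduce, and make monic.
Reduced Gröbner basis: {x_1, x_2**2 - 2/3*x_2 - 5/3}.
The reduced Gröbner basis of I + (p) is {x_1, x_2**2 - 2/3*x_2 - 5/3} ≠ {1}, a proper ideal, so the enlarged system stays consistent: p is independent of I, with normal form -27/5*x_2**2 + 18/5*x_2 + 9.

Ideal membership is decidable via reduction modulo a Gröbner basis.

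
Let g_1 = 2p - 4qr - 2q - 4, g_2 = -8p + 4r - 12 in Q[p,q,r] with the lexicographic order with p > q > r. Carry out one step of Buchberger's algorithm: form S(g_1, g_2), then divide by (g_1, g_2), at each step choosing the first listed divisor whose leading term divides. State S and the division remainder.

lcm(LM(g_1), LM(g_2)) = p.
S = (lcm/LT(g_1))·g_1 − (lcm/LT(g_2))·g_2 = -2qr - q + \tfrac{1}{2}r - \tfrac{7}{2}.
Reduce S modulo (g_1, g_2) in that order:
  leading term qr: no divisor's leading term divides it; move -2qr to the remainder.
  leading term q: no divisor's leading term divides it; move -q to the remainder.
  leading term r: no divisor's leading term divides it; move \tfrac{1}{2}r to the remainder.
  leading term 1: no divisor's leading term divides it; move -\tfrac{7}{2} to the remainder.
The remainder -2qr - q + \tfrac{1}{2}r - \tfrac{7}{2} is nonzero, so it would be added as the next basis element.
An S-polynomial is built so that the two leading terms cancel; whether anything survives reduction is exactly the Gröbner-basis criterion.

S(g_1, g_2) = -2qr - q + \tfrac{1}{2}r - \tfrac{7}{2}; remainder on division = -2qr - q + \tfrac{1}{2}r - \tfrac{7}{2}.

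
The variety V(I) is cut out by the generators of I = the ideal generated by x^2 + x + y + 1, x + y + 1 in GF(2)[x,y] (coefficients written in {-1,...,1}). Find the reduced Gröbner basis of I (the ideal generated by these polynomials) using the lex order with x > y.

G = {x + y + 1, y^2 + 1}

f_1 = x^2 + x + y + 1, LT = x^2.
f_2 = x + y + 1, LT = x.

S(f_1,f_2): lcm = x^2. S = xy + y + 1.
  leading term xy: subtract (y)·f_2 from xy + y + 1 → y^2 + 1
  leading term y^2: no divisor's leading term divides it; move y^2 to the remainder.
  leading term 1: no divisor's leading term divides it; move 1 to the remainder.
  remainder y^2 + 1 ≠ 0; add g_3 = y^2 + 1 to the basis.

S(f_1,g_3): leading monomials are coprime, so the S-polynomial reduces to 0 (Buchberger's first criterion).
S(f_2,g_3): leading monomials are coprime, so the S-polynomial reduces to 0 (Buchberger's first criterion).
Every S-polynomial of the final basis reduces to 0, so we have a Gröbner basis.
Inter-reduce: drop elements whose leading term is divisible by another's, tail-reduce, and make monic.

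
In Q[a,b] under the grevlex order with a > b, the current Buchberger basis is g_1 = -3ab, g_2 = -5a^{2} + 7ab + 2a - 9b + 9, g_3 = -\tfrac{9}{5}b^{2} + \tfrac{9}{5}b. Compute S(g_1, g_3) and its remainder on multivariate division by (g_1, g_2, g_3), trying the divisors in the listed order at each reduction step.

lcm(LM(g_1), LM(g_3)) = ab^{2}.
S = (lcm/LT(g_1))·g_1 − (lcm/LT(g_3))·g_3 = ab.
Reduce S modulo (g_1, g_2, g_3) in that order:
  leading term ab: subtract (-\tfrac{1}{3})·g_1 from ab → 0
The remainder is 0, so this S-polynomial contributes no new basis element.
This is the inner loop of Buchberger's algorithm — each nonzero remainder becomes a new basis element.

S(g_1, g_3) = ab; remainder on division = 0.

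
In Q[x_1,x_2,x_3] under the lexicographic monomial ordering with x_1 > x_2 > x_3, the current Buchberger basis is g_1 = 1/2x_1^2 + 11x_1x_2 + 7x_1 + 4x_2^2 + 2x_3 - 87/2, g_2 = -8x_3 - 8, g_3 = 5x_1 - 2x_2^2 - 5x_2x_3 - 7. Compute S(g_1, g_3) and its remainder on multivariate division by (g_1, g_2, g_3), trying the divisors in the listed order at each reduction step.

S(g_1, g_3) = 2/5x_1x_2^2 + x_1x_2x_3 + 22x_1x_2 + 77/5x_1 + 8x_2^2 + 4x_3 - 87; remainder on division = 4/25x_2^4 + 8x_2^3 - 157/25x_2^2 + 14x_2 - 1736/25.

lcm(LM(g_1), LM(g_3)) = x_1^2.
S = (lcm/LT(g_1))·g_1 − (lcm/LT(g_3))·g_3 = 2/5x_1x_2^2 + x_1x_2x_3 + 22x_1x_2 + 77/5x_1 + 8x_2^2 + 4x_3 - 87.
Reduce S modulo (g_1, g_2, g_3) in that order:
  leading term x_1x_2^2: subtract (2/25x_2^2)·g_3 from 2/5x_1x_2^2 + x_1x_2x_3 + 22x_1x_2 + 77/5x_1 + 8x_2^2 + 4x_3 - 87 → x_1x_2x_3 + 22x_1x_2 + 77/5x_1 + 4/25x_2^4 + 2/5x_2^3x_3 + 214/25x_2^2 + 4x_3 - 87
  leading term x_1x_2x_3: subtract (-1/8x_1x_2)·g_2 from x_1x_2x_3 + 22x_1x_2 + 77/5x_1 + 4/25x_2^4 + 2/5x_2^3x_3 + 214/25x_2^2 + 4x_3 - 87 → 21x_1x_2 + 77/5x_1 + 4/25x_2^4 + 2/5x_2^3x_3 + 214/25x_2^2 + 4x_3 - 87
  leading term x_1x_2: subtract (21/5x_2)·g_3 from 21x_1x_2 + 77/5x_1 + 4/25x_2^4 + 2/5x_2^3x_3 + 214/25x_2^2 + 4x_3 - 87 → 77/5x_1 + 4/25x_2^4 + 2/5x_2^3x_3 + 42/5x_2^3 + 21x_2^2x_3 + 214/25x_2^2 + 147/5x_2 + 4x_3 - 87
  leading term x_1: subtract (77/25)·g_3 from 77/5x_1 + 4/25x_2^4 + 2/5x_2^3x_3 + 42/5x_2^3 + 21x_2^2x_3 + 214/25x_2^2 + 147/5x_2 + 4x_3 - 87 → 4/25x_2^4 + 2/5x_2^3x_3 + 42/5x_2^3 + 21x_2^2x_3 + 368/25x_2^2 + 77/5x_2x_3 + 147/5x_2 + 4x_3 - 1636/25
  leading term x_2^4: no divisor's leading term divides it; move 4/25x_2^4 to the remainder.
  leading term x_2^3x_3: subtract (-1/20x_2^3)·g_2 from 2/5x_2^3x_3 + 42/5x_2^3 + 21x_2^2x_3 + 368/25x_2^2 + 77/5x_2x_3 + 147/5x_2 + 4x_3 - 1636/25 → 8x_2^3 + 21x_2^2x_3 + 368/25x_2^2 + 77/5x_2x_3 + 147/5x_2 + 4x_3 - 1636/25
  leading term x_2^3: no divisor's leading term divides it; move 8x_2^3 to the remainder.
  leading term x_2^2x_3: subtract (-21/8x_2^2)·g_2 from 21x_2^2x_3 + 368/25x_2^2 + 77/5x_2x_3 + 147/5x_2 + 4x_3 - 1636/25 → -157/25x_2^2 + 77/5x_2x_3 + 147/5x_2 + 4x_3 - 1636/25
  leading term x_2^2: no divisor's leading term divides it; move -157/25x_2^2 to the remainder.
  leading term x_2x_3: subtract (-77/40x_2)·g_2 from 77/5x_2x_3 + 147/5x_2 + 4x_3 - 1636/25 → 14x_2 + 4x_3 - 1636/25
  leading term x_2: no divisor's leading term divides it; move 14x_2 to the remainder.
  leading term x_3: subtract (-1/2)·g_2 from 4x_3 - 1636/25 → -1736/25
  leading term 1: no divisor's leading term divides it; move -1736/25 to the remainder.
The remainder 4/25x_2^4 + 8x_2^3 - 157/25x_2^2 + 14x_2 - 1736/25 is nonzero, so it would be added as the next basis element.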